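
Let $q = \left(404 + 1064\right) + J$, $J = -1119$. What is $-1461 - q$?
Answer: $-1810$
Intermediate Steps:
$q = 349$ ($q = \left(404 + 1064\right) - 1119 = 1468 - 1119 = 349$)
$-1461 - q = -1461 - 349 = -1810$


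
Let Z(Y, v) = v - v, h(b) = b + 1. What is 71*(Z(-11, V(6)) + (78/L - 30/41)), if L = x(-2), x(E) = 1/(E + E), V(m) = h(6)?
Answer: -910362/41 ≈ -22204.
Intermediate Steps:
h(b) = 1 + b
V(m) = 7 (V(m) = 1 + 6 = 7)
x(E) = 1/(2*E)
Z(Y, v) = 0
L = -¼ (L = (½)/(-2) = (½)*(-½) = -¼ ≈ -0.25000)
71*(Z(-11, V(6)) + (78/L - 30/41)) = 71*(0 + (78/(-¼) - 30/41)) = 71*(0 + (78*(-4) - 30*1/41)) = 71*(0 + (-312 - 30/41)) = 71*(0 - 12822/41) = 71*(-12822/41) = -910362/41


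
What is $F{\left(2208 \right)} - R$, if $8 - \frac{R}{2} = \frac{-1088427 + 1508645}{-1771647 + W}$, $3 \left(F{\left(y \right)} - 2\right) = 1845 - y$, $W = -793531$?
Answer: $- \frac{173569733}{1282589} \approx -135.33$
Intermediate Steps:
$F{\left(y \right)} = 617 - \frac{y}{3}$ ($F{\left(y \right)} = 2 + \frac{1845 - y}{3} = 2 - \left(-615 + \frac{y}{3}\right) = 617 - \frac{y}{3}$)
$R = \frac{20941642}{1282589}$ ($R = 16 - 2 \frac{-1088427 + 1508645}{-1771647 - 793531} = 16 - 2 \frac{420218}{-2565178} = 16 - 2 \cdot 420218 \left(- \frac{1}{2565178}\right) = 16 - - \frac{420218}{1282589} = 16 + \frac{420218}{1282589} = \frac{20941642}{1282589} \approx 16.328$)
$F{\left(2208 \right)} - R = \left(617 - 736\right) - \frac{20941642}{1282589} = -119 - \frac{20941642}{1282589} = - \frac{173569733}{1282589}$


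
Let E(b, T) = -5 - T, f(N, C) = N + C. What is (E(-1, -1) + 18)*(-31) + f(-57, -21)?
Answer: -512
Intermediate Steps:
f(N, C) = C + N
(E(-1, -1) + 18)*(-31) + f(-57, -21) = ((-5 - 1*(-1)) + 18)*(-31) + (-21 - 57) = ((-5 + 1) + 18)*(-31) - 78 = (-4 + 18)*(-31) - 78 = 14*(-31) - 78 = -434 - 78 = -512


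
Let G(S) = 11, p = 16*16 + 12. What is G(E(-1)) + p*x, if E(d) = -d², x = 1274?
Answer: 341443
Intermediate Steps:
p = 268 (p = 256 + 12 = 268)
G(E(-1)) + p*x = 11 + 268*1274 = 11 + 341432 = 341443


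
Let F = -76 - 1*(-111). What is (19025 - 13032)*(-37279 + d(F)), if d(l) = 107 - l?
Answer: -222981551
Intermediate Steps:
F = 35 (F = -76 + 111 = 35)
(19025 - 13032)*(-37279 + d(F)) = (19025 - 13032)*(-37279 + (107 - 1*35)) = 5993*(-37279 + (107 - 35)) = 5993*(-37279 + 72) = 5993*(-37207) = -222981551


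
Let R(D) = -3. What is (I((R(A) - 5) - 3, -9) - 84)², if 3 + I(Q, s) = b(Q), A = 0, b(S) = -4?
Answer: 8281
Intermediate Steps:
I(Q, s) = -7 (I(Q, s) = -3 - 4 = -7)
(I((R(A) - 5) - 3, -9) - 84)² = (-7 - 84)² = (-91)² = 8281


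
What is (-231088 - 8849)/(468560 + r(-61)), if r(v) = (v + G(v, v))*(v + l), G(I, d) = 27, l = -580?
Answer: -239937/490354 ≈ -0.48931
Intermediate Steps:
r(v) = (-580 + v)*(27 + v) (r(v) = (v + 27)*(v - 580) = (27 + v)*(-580 + v) = (-580 + v)*(27 + v))
(-231088 - 8849)/(468560 + r(-61)) = (-231088 - 8849)/(468560 + (-15660 + (-61)² - 553*(-61))) = -239937/(468560 + (-15660 + 3721 + 33733)) = -239937/(468560 + 21794) = -239937/490354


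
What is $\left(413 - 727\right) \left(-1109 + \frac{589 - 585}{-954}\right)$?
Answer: $\frac{166104430}{477} \approx 3.4823 \cdot 10^{5}$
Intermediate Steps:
$\left(413 - 727\right) \left(-1109 + \frac{589 - 585}{-954}\right) = - 314 \left(-1109 + \left(589 - 585\right) \left(- \frac{1}{954}\right)\right) = - 314 \left(-1109 + 4 \left(- \frac{1}{954}\right)\right) = - 314 \left(-1109 - \frac{2}{477}\right) = \left(-314\right) \left(- \frac{528995}{477}\right) = \frac{166104430}{477}$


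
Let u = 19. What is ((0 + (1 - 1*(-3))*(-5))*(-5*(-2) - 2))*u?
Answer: -3040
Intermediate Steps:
((0 + (1 - 1*(-3))*(-5))*(-5*(-2) - 2))*u = ((0 + (1 - 1*(-3))*(-5))*(-5*(-2) - 2))*19 = ((0 + (1 + 3)*(-5))*(10 - 2))*19 = ((0 + 4*(-5))*8)*19 = ((0 - 20)*8)*19 = -20*8*19 = -160*19 = -3040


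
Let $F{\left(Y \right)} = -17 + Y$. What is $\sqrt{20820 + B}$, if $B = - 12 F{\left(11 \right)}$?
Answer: $2 \sqrt{5223} \approx 144.54$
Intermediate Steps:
$B = 72$ ($B = - 12 \left(-17 + 11\right) = \left(-12\right) \left(-6\right) = 72$)
$\sqrt{20820 + B} = \sqrt{20820 + 72} = \sqrt{20892} = 2 \sqrt{5223}$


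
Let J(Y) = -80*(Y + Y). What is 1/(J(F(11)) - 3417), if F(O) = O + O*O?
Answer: -1/24537 ≈ -4.0755e-5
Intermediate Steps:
F(O) = O + O**2
J(Y) = -160*Y
1/(J(F(11)) - 3417) = 1/(-1760*(1 + 11) - 3417) = 1/(-1760*12 - 3417) = 1/(-160*132 - 3417) = 1/(-21120 - 3417) = 1/(-24537) = -1/24537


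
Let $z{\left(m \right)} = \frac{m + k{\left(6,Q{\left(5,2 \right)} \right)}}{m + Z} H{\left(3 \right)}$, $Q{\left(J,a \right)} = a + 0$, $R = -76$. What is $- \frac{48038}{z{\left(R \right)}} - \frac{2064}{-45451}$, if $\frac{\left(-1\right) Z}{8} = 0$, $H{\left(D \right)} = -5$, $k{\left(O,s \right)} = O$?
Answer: $\frac{275643244}{26425} \approx 10431.0$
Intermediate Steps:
$Q{\left(J,a \right)} = a$
$Z = 0$ ($Z = \left(-8\right) 0 = 0$)
$z{\left(m \right)} = - \frac{5 \left(6 + m\right)}{m}$ ($z{\left(m \right)} = \frac{m + 6}{m + 0} \left(-5\right) = \frac{6 + m}{m} \left(-5\right) = - \frac{5 \left(6 + m\right)}{m}$)
$- \frac{48038}{z{\left(R \right)}} - \frac{2064}{-45451} = - \frac{48038}{-5 - \frac{30}{-76}} - \frac{2064}{-45451} = - \frac{48038}{-5 - - \frac{15}{38}} - - \frac{48}{1057} = - \frac{48038}{-5 + \frac{15}{38}} + \frac{48}{1057} = - \frac{48038}{- \frac{175}{38}} + \frac{48}{1057} = \left(-48038\right) \left(- \frac{38}{175}\right) + \frac{48}{1057} = \frac{1825444}{175} + \frac{48}{1057} = \frac{275643244}{26425}$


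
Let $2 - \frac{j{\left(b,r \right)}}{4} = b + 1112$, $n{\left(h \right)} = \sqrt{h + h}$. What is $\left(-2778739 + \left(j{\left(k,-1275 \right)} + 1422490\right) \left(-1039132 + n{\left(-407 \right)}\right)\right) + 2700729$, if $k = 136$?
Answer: $-1472975922802 + 1417506 i \sqrt{814} \approx -1.473 \cdot 10^{12} + 4.0442 \cdot 10^{7} i$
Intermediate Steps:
$n{\left(h \right)} = \sqrt{2} \sqrt{h}$ ($n{\left(h \right)} = \sqrt{2 h} = \sqrt{2} \sqrt{h}$)
$j{\left(b,r \right)} = -4440 - 4 b$ ($j{\left(b,r \right)} = 8 - 4 \left(b + 1112\right) = 8 - 4 \left(1112 + b\right) = 8 - \left(4448 + 4 b\right) = -4440 - 4 b$)
$\left(-2778739 + \left(j{\left(k,-1275 \right)} + 1422490\right) \left(-1039132 + n{\left(-407 \right)}\right)\right) + 2700729 = \left(-2778739 + \left(\left(-4440 - 544\right) + 1422490\right) \left(-1039132 + \sqrt{2} \sqrt{-407}\right)\right) + 2700729 = \left(-2778739 + \left(\left(-4440 - 544\right) + 1422490\right) \left(-1039132 + \sqrt{2} i \sqrt{407}\right)\right) + 2700729 = \left(-2778739 + \left(-4984 + 1422490\right) \left(-1039132 + i \sqrt{814}\right)\right) + 2700729 = \left(-2778739 + 1417506 \left(-1039132 + i \sqrt{814}\right)\right) + 2700729 = \left(-2778739 - \left(1472975844792 - 1417506 i \sqrt{814}\right)\right) + 2700729 = \left(-1472978623531 + 1417506 i \sqrt{814}\right) + 2700729 = -1472975922802 + 1417506 i \sqrt{814}$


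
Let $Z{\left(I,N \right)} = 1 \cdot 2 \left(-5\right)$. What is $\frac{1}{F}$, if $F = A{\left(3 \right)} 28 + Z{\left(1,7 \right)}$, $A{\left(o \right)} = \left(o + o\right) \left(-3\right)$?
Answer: $- \frac{1}{514} \approx -0.0019455$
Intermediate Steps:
$Z{\left(I,N \right)} = -10$ ($Z{\left(I,N \right)} = 2 \left(-5\right) = -10$)
$A{\left(o \right)} = - 6 o$ ($A{\left(o \right)} = 2 o \left(-3\right) = - 6 o$)
$F = -514$ ($F = \left(-6\right) 3 \cdot 28 - 10 = \left(-18\right) 28 - 10 = -504 - 10 = -514$)
$\frac{1}{F} = \frac{1}{-514} = - \frac{1}{514}$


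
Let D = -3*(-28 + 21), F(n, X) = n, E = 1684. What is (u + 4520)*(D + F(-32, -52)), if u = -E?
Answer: -31196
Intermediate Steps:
u = -1684 (u = -1*1684 = -1684)
D = 21 (D = -3*(-7) = 21)
(u + 4520)*(D + F(-32, -52)) = (-1684 + 4520)*(21 - 32) = 2836*(-11) = -31196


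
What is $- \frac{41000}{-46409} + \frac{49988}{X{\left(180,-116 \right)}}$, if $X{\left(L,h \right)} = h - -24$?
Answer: $- \frac{579030273}{1067407} \approx -542.46$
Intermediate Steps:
$X{\left(L,h \right)} = 24 + h$ ($X{\left(L,h \right)} = h + 24 = 24 + h$)
$- \frac{41000}{-46409} + \frac{49988}{X{\left(180,-116 \right)}} = - \frac{41000}{-46409} + \frac{49988}{24 - 116} = \left(-41000\right) \left(- \frac{1}{46409}\right) + \frac{49988}{-92} = \frac{41000}{46409} + 49988 \left(- \frac{1}{92}\right) = \frac{41000}{46409} - \frac{12497}{23} = - \frac{579030273}{1067407}$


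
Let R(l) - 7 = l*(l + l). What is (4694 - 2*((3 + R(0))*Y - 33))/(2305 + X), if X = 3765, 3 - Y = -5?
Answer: 460/607 ≈ 0.75782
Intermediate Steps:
Y = 8 (Y = 3 - 1*(-5) = 3 + 5 = 8)
R(l) = 7 + 2*l**2 (R(l) = 7 + l*(l + l) = 7 + l*(2*l) = 7 + 2*l**2)
(4694 - 2*((3 + R(0))*Y - 33))/(2305 + X) = (4694 - 2*((3 + (7 + 2*0**2))*8 - 33))/(2305 + 3765) = (4694 - 2*((3 + (7 + 2*0))*8 - 33))/6070 = (4694 - 2*((3 + (7 + 0))*8 - 33))*(1/6070) = (4694 - 2*((3 + 7)*8 - 33))*(1/6070) = (4694 - 2*(10*8 - 33))*(1/6070) = (4694 - 2*(80 - 33))*(1/6070) = (4694 - 2*47)*(1/6070) = (4694 - 94)*(1/6070) = 4600*(1/6070) = 460/607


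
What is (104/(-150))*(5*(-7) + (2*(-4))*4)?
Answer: 3484/75 ≈ 46.453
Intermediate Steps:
(104/(-150))*(5*(-7) + (2*(-4))*4) = (104*(-1/150))*(-35 - 8*4) = -52*(-35 - 32)/75 = -52/75*(-67) = 3484/75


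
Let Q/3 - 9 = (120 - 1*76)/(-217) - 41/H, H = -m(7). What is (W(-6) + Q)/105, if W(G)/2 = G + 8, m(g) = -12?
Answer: 17483/91140 ≈ 0.19183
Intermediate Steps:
W(G) = 16 + 2*G (W(G) = 2*(G + 8) = 2*(8 + G) = 16 + 2*G)
H = 12 (H = -1*(-12) = 12)
Q = 14011/868 (Q = 27 + 3*((120 - 1*76)/(-217) - 41/12) = 27 + 3*((120 - 76)*(-1/217) - 41*1/12) = 27 + 3*(44*(-1/217) - 41/12) = 27 + 3*(-44/217 - 41/12) = 27 + 3*(-9425/2604) = 27 - 9425/868 = 14011/868 ≈ 16.142)
(W(-6) + Q)/105 = ((16 + 2*(-6)) + 14011/868)/105 = ((16 - 12) + 14011/868)*(1/105) = (4 + 14011/868)*(1/105) = (17483/868)*(1/105) = 17483/91140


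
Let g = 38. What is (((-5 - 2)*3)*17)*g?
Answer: -13566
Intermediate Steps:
(((-5 - 2)*3)*17)*g = (((-5 - 2)*3)*17)*38 = (-7*3*17)*38 = -21*17*38 = -357*38 = -13566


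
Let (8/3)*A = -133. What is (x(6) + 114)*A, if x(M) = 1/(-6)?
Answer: -90839/16 ≈ -5677.4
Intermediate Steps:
A = -399/8 (A = (3/8)*(-133) = -399/8 ≈ -49.875)
x(M) = -1/6
(x(6) + 114)*A = (-1/6 + 114)*(-399/8) = (683/6)*(-399/8) = -90839/16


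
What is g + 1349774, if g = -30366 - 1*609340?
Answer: 710068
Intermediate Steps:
g = -639706 (g = -30366 - 609340 = -639706)
g + 1349774 = -639706 + 1349774 = 710068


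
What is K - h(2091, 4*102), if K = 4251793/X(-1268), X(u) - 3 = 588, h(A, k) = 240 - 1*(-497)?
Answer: 3816226/591 ≈ 6457.2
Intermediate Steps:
h(A, k) = 737 (h(A, k) = 240 + 497 = 737)
X(u) = 591 (X(u) = 3 + 588 = 591)
K = 4251793/591 ≈ 7194.2
K - h(2091, 4*102) = 4251793/591 - 1*737 = 4251793/591 - 737 = 3816226/591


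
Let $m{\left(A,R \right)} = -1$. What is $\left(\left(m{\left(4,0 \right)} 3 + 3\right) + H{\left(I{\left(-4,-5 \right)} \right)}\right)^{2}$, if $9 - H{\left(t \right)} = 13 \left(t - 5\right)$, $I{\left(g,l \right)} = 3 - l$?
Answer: $900$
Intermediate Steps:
$H{\left(t \right)} = 74 - 13 t$ ($H{\left(t \right)} = 9 - 13 \left(t - 5\right) = 9 - 13 \left(-5 + t\right) = 9 - \left(-65 + 13 t\right) = 74 - 13 t$)
$\left(\left(m{\left(4,0 \right)} 3 + 3\right) + H{\left(I{\left(-4,-5 \right)} \right)}\right)^{2} = \left(\left(\left(-1\right) 3 + 3\right) + \left(74 - 13 \left(3 - -5\right)\right)\right)^{2} = \left(\left(-3 + 3\right) + \left(74 - 13 \left(3 + 5\right)\right)\right)^{2} = \left(0 + \left(74 - 104\right)\right)^{2} = \left(0 - 30\right)^{2} = \left(-30\right)^{2} = 900$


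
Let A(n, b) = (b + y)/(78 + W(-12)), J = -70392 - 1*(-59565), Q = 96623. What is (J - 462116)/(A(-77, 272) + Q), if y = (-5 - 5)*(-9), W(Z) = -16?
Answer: -14661233/2995494 ≈ -4.8944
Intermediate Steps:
y = 90 (y = -10*(-9) = 90)
J = -10827 (J = -70392 + 59565 = -10827)
A(n, b) = 45/31 + b/62 (A(n, b) = (b + 90)/(78 - 16) = (90 + b)/62 = (90 + b)*(1/62) = 45/31 + b/62)
(J - 462116)/(A(-77, 272) + Q) = (-10827 - 462116)/((45/31 + (1/62)*272) + 96623) = -472943/((45/31 + 136/31) + 96623) = -472943/(181/31 + 96623) = -472943/2995494/31 = -472943*31/2995494 = -14661233/2995494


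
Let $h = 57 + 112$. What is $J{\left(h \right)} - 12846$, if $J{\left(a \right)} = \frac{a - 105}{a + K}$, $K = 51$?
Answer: $- \frac{706514}{55} \approx -12846.0$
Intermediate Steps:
$h = 169$
$J{\left(a \right)} = \frac{-105 + a}{51 + a}$ ($J{\left(a \right)} = \frac{a - 105}{a + 51} = \frac{-105 + a}{51 + a}$)
$J{\left(h \right)} - 12846 = \frac{-105 + 169}{51 + 169} - 12846 = \frac{1}{220} \cdot 64 - 12846 = \frac{16}{55} - 12846 = - \frac{706514}{55}$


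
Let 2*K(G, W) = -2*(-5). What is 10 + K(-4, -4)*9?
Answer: 55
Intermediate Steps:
K(G, W) = 5 (K(G, W) = (-2*(-5))/2 = (½)*10 = 5)
10 + K(-4, -4)*9 = 10 + 5*9 = 10 + 45 = 55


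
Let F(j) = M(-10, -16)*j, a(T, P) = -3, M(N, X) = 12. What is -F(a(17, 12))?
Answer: 36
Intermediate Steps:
F(j) = 12*j
-F(a(17, 12)) = -12*(-3) = -1*(-36) = 36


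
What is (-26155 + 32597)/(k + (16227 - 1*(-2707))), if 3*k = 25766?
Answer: 9663/41284 ≈ 0.23406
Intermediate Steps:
k = 25766/3 (k = (⅓)*25766 = 25766/3 ≈ 8588.7)
(-26155 + 32597)/(k + (16227 - 1*(-2707))) = (-26155 + 32597)/(25766/3 + (16227 - 1*(-2707))) = 6442/(25766/3 + (16227 + 2707)) = 6442/(25766/3 + 18934) = 6442/(82568/3) = 6442*(3/82568) = 9663/41284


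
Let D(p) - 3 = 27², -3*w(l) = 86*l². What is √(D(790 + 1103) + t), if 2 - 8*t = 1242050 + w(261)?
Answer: √358305/2 ≈ 299.29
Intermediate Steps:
w(l) = -86*l²/3
D(p) = 732 (D(p) = 3 + 27² = 3 + 729 = 732)
t = 355377/4 (t = ¼ - (1242050 - 86/3*261²)/8 = ¼ - (1242050 - 86/3*68121)/8 = ¼ - (1242050 - 1952802)/8 = ¼ - ⅛*(-710752) = ¼ + 88844 = 355377/4 ≈ 88844.)
√(D(790 + 1103) + t) = √(732 + 355377/4) = √(358305/4) = √358305/2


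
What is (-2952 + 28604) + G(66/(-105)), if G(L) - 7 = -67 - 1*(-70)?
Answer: 25662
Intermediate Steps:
G(L) = 10 (G(L) = 7 + (-67 - 1*(-70)) = 7 + (-67 + 70) = 7 + 3 = 10)
(-2952 + 28604) + G(66/(-105)) = (-2952 + 28604) + 10 = 25652 + 10 = 25662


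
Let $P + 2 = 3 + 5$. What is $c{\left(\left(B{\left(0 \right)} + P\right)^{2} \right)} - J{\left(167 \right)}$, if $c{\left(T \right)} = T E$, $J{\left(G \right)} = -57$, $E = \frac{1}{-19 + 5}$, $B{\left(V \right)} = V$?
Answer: $\frac{381}{7} \approx 54.429$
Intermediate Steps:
$E = - \frac{1}{14}$ ($E = \frac{1}{-14} = - \frac{1}{14} \approx -0.071429$)
$P = 6$ ($P = -2 + \left(3 + 5\right) = -2 + 8 = 6$)
$c{\left(T \right)} = - \frac{T}{14}$ ($c{\left(T \right)} = T \left(- \frac{1}{14}\right) = - \frac{T}{14}$)
$c{\left(\left(B{\left(0 \right)} + P\right)^{2} \right)} - J{\left(167 \right)} = - \frac{\left(0 + 6\right)^{2}}{14} - -57 = - \frac{6^{2}}{14} + 57 = \left(- \frac{1}{14}\right) 36 + 57 = - \frac{18}{7} + 57 = \frac{381}{7}$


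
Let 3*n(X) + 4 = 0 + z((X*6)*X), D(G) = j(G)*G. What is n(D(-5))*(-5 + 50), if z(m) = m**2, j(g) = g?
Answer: 210937440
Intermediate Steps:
D(G) = G**2 (D(G) = G*G = G**2)
n(X) = -4/3 + 12*X**4 (n(X) = -4/3 + (0 + ((X*6)*X)**2)/3 = -4/3 + (0 + ((6*X)*X)**2)/3 = -4/3 + (0 + (6*X**2)**2)/3 = -4/3 + (0 + 36*X**4)/3 = -4/3 + (36*X**4)/3 = -4/3 + 12*X**4)
n(D(-5))*(-5 + 50) = (-4/3 + 12*((-5)**2)**4)*(-5 + 50) = (-4/3 + 12*25**4)*45 = (-4/3 + 12*390625)*45 = (-4/3 + 4687500)*45 = (14062496/3)*45 = 210937440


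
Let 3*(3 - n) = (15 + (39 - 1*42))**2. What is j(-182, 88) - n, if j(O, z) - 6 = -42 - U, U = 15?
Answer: -6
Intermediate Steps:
j(O, z) = -51 (j(O, z) = 6 + (-42 - 1*15) = 6 + (-42 - 15) = 6 - 57 = -51)
n = -45 (n = 3 - (15 + (39 - 1*42))**2/3 = 3 - (15 + (39 - 42))**2/3 = 3 - (15 - 3)**2/3 = 3 - 1/3*12**2 = 3 - 1/3*144 = 3 - 48 = -45)
j(-182, 88) - n = -51 - 1*(-45) = -51 + 45 = -6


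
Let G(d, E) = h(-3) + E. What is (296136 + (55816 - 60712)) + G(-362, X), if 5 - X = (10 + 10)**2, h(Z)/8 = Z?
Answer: 290821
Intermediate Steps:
h(Z) = 8*Z
X = -395 (X = 5 - (10 + 10)**2 = 5 - 1*20**2 = 5 - 1*400 = 5 - 400 = -395)
G(d, E) = -24 + E (G(d, E) = 8*(-3) + E = -24 + E)
(296136 + (55816 - 60712)) + G(-362, X) = (296136 + (55816 - 60712)) + (-24 - 395) = (296136 - 4896) - 419 = 291240 - 419 = 290821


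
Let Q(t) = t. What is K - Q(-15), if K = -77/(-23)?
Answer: 422/23 ≈ 18.348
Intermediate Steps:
K = 77/23 (K = -77*(-1/23) = 77/23 ≈ 3.3478)
K - Q(-15) = 77/23 - 1*(-15) = 77/23 + 15 = 422/23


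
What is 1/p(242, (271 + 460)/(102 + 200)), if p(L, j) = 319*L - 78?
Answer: 1/77120 ≈ 1.2967e-5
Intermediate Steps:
p(L, j) = -78 + 319*L
1/p(242, (271 + 460)/(102 + 200)) = 1/(-78 + 319*242) = 1/(-78 + 77198) = 1/77120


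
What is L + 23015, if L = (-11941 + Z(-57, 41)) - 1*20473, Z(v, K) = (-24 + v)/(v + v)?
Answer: -357135/38 ≈ -9398.3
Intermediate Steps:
Z(v, K) = (-24 + v)/(2*v) (Z(v, K) = (-24 + v)/((2*v)) = (-24 + v)*(1/(2*v)) = (-24 + v)/(2*v))
L = -1231705/38 (L = (-11941 + (1/2)*(-24 - 57)/(-57)) - 1*20473 = (-11941 + (1/2)*(-1/57)*(-81)) - 20473 = (-11941 + 27/38) - 20473 = -453731/38 - 20473 = -1231705/38 ≈ -32413.)
L + 23015 = -1231705/38 + 23015 = -357135/38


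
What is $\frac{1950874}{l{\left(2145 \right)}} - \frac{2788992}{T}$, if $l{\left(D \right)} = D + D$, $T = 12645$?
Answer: $\frac{28231169}{120549} \approx 234.19$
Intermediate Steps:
$l{\left(D \right)} = 2 D$
$\frac{1950874}{l{\left(2145 \right)}} - \frac{2788992}{T} = \frac{1950874}{2 \cdot 2145} - \frac{2788992}{12645} = \frac{1950874}{4290} - \frac{309888}{1405} = 1950874 \cdot \frac{1}{4290} - \frac{309888}{1405} = \frac{975437}{2145} - \frac{309888}{1405} = \frac{28231169}{120549}$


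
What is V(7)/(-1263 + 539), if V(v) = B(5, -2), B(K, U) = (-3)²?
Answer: -9/724 ≈ -0.012431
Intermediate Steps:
B(K, U) = 9
V(v) = 9
V(7)/(-1263 + 539) = 9/(-1263 + 539) = 9/(-724) = 9*(-1/724) = -9/724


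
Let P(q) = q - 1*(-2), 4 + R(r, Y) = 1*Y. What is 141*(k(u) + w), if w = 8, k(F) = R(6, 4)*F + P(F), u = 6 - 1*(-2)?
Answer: 2538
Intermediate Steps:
R(r, Y) = -4 + Y (R(r, Y) = -4 + 1*Y = -4 + Y)
P(q) = 2 + q (P(q) = q + 2 = 2 + q)
u = 8 (u = 6 + 2 = 8)
k(F) = 2 + F (k(F) = (-4 + 4)*F + (2 + F) = 0*F + (2 + F) = 0 + (2 + F) = 2 + F)
141*(k(u) + w) = 141*((2 + 8) + 8) = 141*(10 + 8) = 141*18 = 2538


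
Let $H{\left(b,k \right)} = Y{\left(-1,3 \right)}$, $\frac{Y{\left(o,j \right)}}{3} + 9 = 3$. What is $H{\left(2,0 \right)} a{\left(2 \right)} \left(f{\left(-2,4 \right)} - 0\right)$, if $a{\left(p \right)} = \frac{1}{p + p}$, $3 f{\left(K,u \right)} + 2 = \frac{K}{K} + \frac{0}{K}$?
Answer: $\frac{3}{2} \approx 1.5$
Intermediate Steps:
$f{\left(K,u \right)} = - \frac{1}{3}$ ($f{\left(K,u \right)} = - \frac{2}{3} + \frac{\frac{K}{K} + \frac{0}{K}}{3} = - \frac{2}{3} + \frac{1 + 0}{3} = - \frac{2}{3} + \frac{1}{3} \cdot 1 = - \frac{2}{3} + \frac{1}{3} = - \frac{1}{3}$)
$Y{\left(o,j \right)} = -18$ ($Y{\left(o,j \right)} = -27 + 3 \cdot 3 = -27 + 9 = -18$)
$H{\left(b,k \right)} = -18$
$a{\left(p \right)} = \frac{1}{2 p}$
$H{\left(2,0 \right)} a{\left(2 \right)} \left(f{\left(-2,4 \right)} - 0\right) = - 18 \frac{1}{2 \cdot 2} \left(- \frac{1}{3} - 0\right) = - 18 \cdot \frac{1}{2} \cdot \frac{1}{2} \left(- \frac{1}{3} + 0\right) = \left(-18\right) \frac{1}{4} \left(- \frac{1}{3}\right) = \left(- \frac{9}{2}\right) \left(- \frac{1}{3}\right) = \frac{3}{2}$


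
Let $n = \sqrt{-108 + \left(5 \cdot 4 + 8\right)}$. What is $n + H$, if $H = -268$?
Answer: $-268 + 4 i \sqrt{5} \approx -268.0 + 8.9443 i$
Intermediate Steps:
$n = 4 i \sqrt{5}$ ($n = \sqrt{-108 + \left(20 + 8\right)} = \sqrt{-108 + 28} = \sqrt{-80} = 4 i \sqrt{5} \approx 8.9443 i$)
$n + H = 4 i \sqrt{5} - 268 = -268 + 4 i \sqrt{5}$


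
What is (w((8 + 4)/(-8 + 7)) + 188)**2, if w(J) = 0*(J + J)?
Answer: 35344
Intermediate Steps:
w(J) = 0 (w(J) = 0*(2*J) = 0)
(w((8 + 4)/(-8 + 7)) + 188)**2 = (0 + 188)**2 = 188**2 = 35344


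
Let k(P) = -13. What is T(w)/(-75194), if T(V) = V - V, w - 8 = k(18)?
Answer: 0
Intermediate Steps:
w = -5 (w = 8 - 13 = -5)
T(V) = 0
T(w)/(-75194) = 0/(-75194) = 0*(-1/75194) = 0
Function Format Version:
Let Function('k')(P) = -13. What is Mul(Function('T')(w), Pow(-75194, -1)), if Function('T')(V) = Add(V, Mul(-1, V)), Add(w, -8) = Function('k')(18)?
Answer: 0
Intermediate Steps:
w = -5 (w = Add(8, -13) = -5)
Function('T')(V) = 0
Mul(Function('T')(w), Pow(-75194, -1)) = Mul(0, Pow(-75194, -1)) = Mul(0, Rational(-1, 75194)) = 0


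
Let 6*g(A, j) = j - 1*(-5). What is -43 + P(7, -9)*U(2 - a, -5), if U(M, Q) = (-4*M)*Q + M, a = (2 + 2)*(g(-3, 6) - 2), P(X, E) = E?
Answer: -547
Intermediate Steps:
g(A, j) = ⅚ + j/6 (g(A, j) = (j - 1*(-5))/6 = (j + 5)/6 = (5 + j)/6 = ⅚ + j/6)
a = -⅔ (a = (2 + 2)*((⅚ + (⅙)*6) - 2) = 4*((⅚ + 1) - 2) = 4*(11/6 - 2) = 4*(-⅙) = -⅔ ≈ -0.66667)
U(M, Q) = M - 4*M*Q (U(M, Q) = -4*M*Q + M = M - 4*M*Q)
-43 + P(7, -9)*U(2 - a, -5) = -43 - 9*(2 - 1*(-⅔))*(1 - 4*(-5)) = -43 - 9*(2 + ⅔)*(1 + 20) = -43 - 24*21 = -43 - 9*56 = -43 - 504 = -547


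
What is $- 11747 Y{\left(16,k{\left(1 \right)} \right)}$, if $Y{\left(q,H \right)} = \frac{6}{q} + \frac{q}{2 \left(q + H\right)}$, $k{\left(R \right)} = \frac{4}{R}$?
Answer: $- \frac{364157}{40} \approx -9103.9$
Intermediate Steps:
$Y{\left(q,H \right)} = \frac{6}{q} + \frac{q}{2 H + 2 q}$ ($Y{\left(q,H \right)} = \frac{6}{q} + \frac{q}{2 \left(H + q\right)} = \frac{6}{q} + \frac{q}{2 H + 2 q}$)
$- 11747 Y{\left(16,k{\left(1 \right)} \right)} = - 11747 \frac{16^{2} + 12 \cdot \frac{4}{1} + 12 \cdot 16}{2 \cdot 16 \left(\frac{4}{1} + 16\right)} = - 11747 \cdot \frac{1}{2} \cdot \frac{1}{16} \frac{1}{4 \cdot 1 + 16} \left(256 + 12 \cdot 4 \cdot 1 + 192\right) = - 11747 \cdot \frac{1}{2} \cdot \frac{1}{16} \frac{1}{4 + 16} \left(256 + 12 \cdot 4 + 192\right) = - 11747 \cdot \frac{1}{2} \cdot \frac{1}{16} \cdot \frac{1}{20} \left(256 + 48 + 192\right) = - 11747 \cdot \frac{1}{2} \cdot \frac{1}{16} \cdot \frac{1}{20} \cdot 496 = \left(-11747\right) \frac{31}{40} = - \frac{364157}{40}$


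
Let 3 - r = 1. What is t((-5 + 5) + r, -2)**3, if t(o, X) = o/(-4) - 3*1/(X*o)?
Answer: 1/64 ≈ 0.015625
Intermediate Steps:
r = 2 (r = 3 - 1*1 = 3 - 1 = 2)
t(o, X) = -o/4 - 3/(X*o) (t(o, X) = o*(-1/4) - 3*1/(X*o) = -o/4 - 3/(X*o))
t((-5 + 5) + r, -2)**3 = (-((-5 + 5) + 2)/4 - 3/(-2*((-5 + 5) + 2)))**3 = (-(0 + 2)/4 - 3*(-1/2)/(0 + 2))**3 = (-1/4*2 - 3*(-1/2)/2)**3 = (-1/2 - 3*(-1/2)*1/2)**3 = (-1/2 + 3/4)**3 = (1/4)**3 = 1/64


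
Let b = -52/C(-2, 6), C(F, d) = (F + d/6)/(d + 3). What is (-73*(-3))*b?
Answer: 102492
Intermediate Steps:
C(F, d) = (F + d/6)/(3 + d) (C(F, d) = (F + d*(1/6))/(3 + d) = (F + d/6)/(3 + d))
b = 468 (b = -52*(3 + 6)/(-2 + (1/6)*6) = -52*9/(-2 + 1) = -52/((1/9)*(-1)) = -52/(-1/9) = -52*(-9) = 468)
(-73*(-3))*b = -73*(-3)*468 = 219*468 = 102492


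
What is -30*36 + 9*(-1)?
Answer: -1089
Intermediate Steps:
-30*36 + 9*(-1) = -1080 - 9 = -1089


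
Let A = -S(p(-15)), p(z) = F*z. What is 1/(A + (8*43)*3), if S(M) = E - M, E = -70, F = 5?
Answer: 1/1027 ≈ 0.00097371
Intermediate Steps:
p(z) = 5*z
S(M) = -70 - M
A = -5 (A = -(-70 - 5*(-15)) = -(-70 - 1*(-75)) = -(-70 + 75) = -1*5 = -5)
1/(A + (8*43)*3) = 1/(-5 + (8*43)*3) = 1/(-5 + 344*3) = 1/(-5 + 1032) = 1/1027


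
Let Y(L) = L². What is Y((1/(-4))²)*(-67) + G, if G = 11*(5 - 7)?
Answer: -5699/256 ≈ -22.262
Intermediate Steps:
G = -22 (G = 11*(-2) = -22)
Y((1/(-4))²)*(-67) + G = ((1/(-4))²)²*(-67) - 22 = ((-¼)²)²*(-67) - 22 = (1/16)²*(-67) - 22 = (1/256)*(-67) - 22 = -67/256 - 22 = -5699/256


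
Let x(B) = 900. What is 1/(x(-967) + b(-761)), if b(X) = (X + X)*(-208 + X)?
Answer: 1/1475718 ≈ 6.7764e-7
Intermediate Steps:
b(X) = 2*X*(-208 + X) (b(X) = (2*X)*(-208 + X) = 2*X*(-208 + X))
1/(x(-967) + b(-761)) = 1/(900 + 2*(-761)*(-208 - 761)) = 1/(900 + 2*(-761)*(-969)) = 1/(900 + 1474818) = 1/1475718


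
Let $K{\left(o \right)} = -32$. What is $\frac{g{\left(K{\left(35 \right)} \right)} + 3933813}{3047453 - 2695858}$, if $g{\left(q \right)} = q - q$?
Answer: $\frac{3933813}{351595} \approx 11.188$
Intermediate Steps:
$g{\left(q \right)} = 0$
$\frac{g{\left(K{\left(35 \right)} \right)} + 3933813}{3047453 - 2695858} = \frac{0 + 3933813}{3047453 - 2695858} = \frac{3933813}{351595}$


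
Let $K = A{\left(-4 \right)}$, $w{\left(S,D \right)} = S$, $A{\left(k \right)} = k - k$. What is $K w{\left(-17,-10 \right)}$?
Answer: $0$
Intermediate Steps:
$A{\left(k \right)} = 0$
$K = 0$
$K w{\left(-17,-10 \right)} = 0 \left(-17\right) = 0$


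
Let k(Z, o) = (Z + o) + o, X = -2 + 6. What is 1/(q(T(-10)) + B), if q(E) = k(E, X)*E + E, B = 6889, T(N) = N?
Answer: 1/6899 ≈ 0.00014495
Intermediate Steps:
X = 4
k(Z, o) = Z + 2*o
q(E) = E + E*(8 + E) (q(E) = (E + 2*4)*E + E = (E + 8)*E + E = (8 + E)*E + E = E*(8 + E) + E = E + E*(8 + E))
1/(q(T(-10)) + B) = 1/(-10*(9 - 10) + 6889) = 1/(-10*(-1) + 6889) = 1/(10 + 6889) = 1/6899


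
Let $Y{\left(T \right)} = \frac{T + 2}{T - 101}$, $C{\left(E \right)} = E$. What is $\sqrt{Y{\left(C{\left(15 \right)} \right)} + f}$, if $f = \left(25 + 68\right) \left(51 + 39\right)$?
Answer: $\frac{\sqrt{61903058}}{86} \approx 91.487$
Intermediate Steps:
$Y{\left(T \right)} = \frac{2 + T}{-101 + T}$
$f = 8370$ ($f = 93 \cdot 90 = 8370$)
$\sqrt{Y{\left(C{\left(15 \right)} \right)} + f} = \sqrt{\frac{2 + 15}{-101 + 15} + 8370} = \sqrt{\frac{1}{-86} \cdot 17 + 8370} = \sqrt{\left(- \frac{1}{86}\right) 17 + 8370} = \sqrt{- \frac{17}{86} + 8370} = \sqrt{\frac{719803}{86}} = \frac{\sqrt{61903058}}{86}$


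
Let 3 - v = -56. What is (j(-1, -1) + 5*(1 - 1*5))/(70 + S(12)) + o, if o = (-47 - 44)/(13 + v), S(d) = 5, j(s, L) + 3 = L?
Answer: -2851/1800 ≈ -1.5839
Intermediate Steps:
v = 59 (v = 3 - 1*(-56) = 3 + 56 = 59)
j(s, L) = -3 + L
o = -91/72 (o = (-47 - 44)/(13 + 59) = -91/72 ≈ -1.2639)
(j(-1, -1) + 5*(1 - 1*5))/(70 + S(12)) + o = ((-3 - 1) + 5*(1 - 1*5))/(70 + 5) - 91/72 = (-4 + 5*(1 - 5))/75 - 91/72 = (-4 + 5*(-4))*(1/75) - 91/72 = (-4 - 20)*(1/75) - 91/72 = -24*1/75 - 91/72 = -8/25 - 91/72 = -2851/1800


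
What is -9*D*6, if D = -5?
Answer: 270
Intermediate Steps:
-9*D*6 = -9*(-5)*6 = 45*6 = 270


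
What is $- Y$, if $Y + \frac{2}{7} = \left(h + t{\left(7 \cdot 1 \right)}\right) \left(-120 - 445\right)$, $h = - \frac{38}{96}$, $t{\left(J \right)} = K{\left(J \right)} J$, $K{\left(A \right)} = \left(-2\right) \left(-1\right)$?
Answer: $\frac{2582711}{336} \approx 7686.6$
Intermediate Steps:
$K{\left(A \right)} = 2$
$t{\left(J \right)} = 2 J$
$h = - \frac{19}{48}$ ($h = \left(-38\right) \frac{1}{96} = - \frac{19}{48} \approx -0.39583$)
$Y = - \frac{2582711}{336}$ ($Y = - \frac{2}{7} + \left(- \frac{19}{48} + 2 \cdot 7 \cdot 1\right) \left(-120 - 445\right) = - \frac{2}{7} + \left(- \frac{19}{48} + 2 \cdot 7\right) \left(-565\right) = - \frac{2}{7} + \left(- \frac{19}{48} + 14\right) \left(-565\right) = - \frac{2}{7} + \frac{653}{48} \left(-565\right) = - \frac{2}{7} - \frac{368945}{48} = - \frac{2582711}{336} \approx -7686.6$)
$- Y = \left(-1\right) \left(- \frac{2582711}{336}\right) = \frac{2582711}{336}$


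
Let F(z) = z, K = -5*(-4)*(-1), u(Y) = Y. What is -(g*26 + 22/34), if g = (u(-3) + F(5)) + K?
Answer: 7945/17 ≈ 467.35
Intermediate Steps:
K = -20 (K = 20*(-1) = -20)
g = -18 (g = (-3 + 5) - 20 = 2 - 20 = -18)
-(g*26 + 22/34) = -(-18*26 + 22/34) = -(-468 + 22*(1/34)) = -(-468 + 11/17) = -1*(-7945/17) = 7945/17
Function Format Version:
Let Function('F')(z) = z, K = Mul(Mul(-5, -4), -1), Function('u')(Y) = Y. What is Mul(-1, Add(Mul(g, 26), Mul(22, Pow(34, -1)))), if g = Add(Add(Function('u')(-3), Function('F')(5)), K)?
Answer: Rational(7945, 17) ≈ 467.35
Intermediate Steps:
K = -20 (K = Mul(20, -1) = -20)
g = -18 (g = Add(Add(-3, 5), -20) = Add(2, -20) = -18)
Mul(-1, Add(Mul(g, 26), Mul(22, Pow(34, -1)))) = Mul(-1, Add(Mul(-18, 26), Mul(22, Pow(34, -1)))) = Mul(-1, Add(-468, Mul(22, Rational(1, 34)))) = Mul(-1, Add(-468, Rational(11, 17))) = Mul(-1, Rational(-7945, 17)) = Rational(7945, 17)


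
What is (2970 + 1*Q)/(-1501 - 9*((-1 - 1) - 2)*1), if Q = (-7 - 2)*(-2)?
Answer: -2988/1465 ≈ -2.0396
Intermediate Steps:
Q = 18 (Q = -9*(-2) = 18)
(2970 + 1*Q)/(-1501 - 9*((-1 - 1) - 2)*1) = (2970 + 1*18)/(-1501 - 9*((-1 - 1) - 2)*1) = (2970 + 18)/(-1501 - 9*(-2 - 2)*1) = 2988/(-1501 - 9*(-4)*1) = 2988/(-1501 + 36*1) = 2988/(-1501 + 36) = 2988/(-1465) = 2988*(-1/1465) = -2988/1465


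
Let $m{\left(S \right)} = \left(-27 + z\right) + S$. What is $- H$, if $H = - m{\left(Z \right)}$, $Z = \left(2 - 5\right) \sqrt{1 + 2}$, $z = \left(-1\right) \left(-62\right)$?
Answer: $35 - 3 \sqrt{3} \approx 29.804$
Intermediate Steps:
$z = 62$
$Z = - 3 \sqrt{3} \approx -5.1962$
$m{\left(S \right)} = 35 + S$ ($m{\left(S \right)} = \left(-27 + 62\right) + S = 35 + S$)
$H = -35 + 3 \sqrt{3}$ ($H = - (35 - 3 \sqrt{3}) = -35 + 3 \sqrt{3} \approx -29.804$)
$- H = - (-35 + 3 \sqrt{3}) = 35 - 3 \sqrt{3}$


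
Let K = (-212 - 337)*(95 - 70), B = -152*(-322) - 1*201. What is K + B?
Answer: 35018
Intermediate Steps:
B = 48743 (B = 48944 - 201 = 48743)
K = -13725 (K = -549*25 = -13725)
K + B = -13725 + 48743 = 35018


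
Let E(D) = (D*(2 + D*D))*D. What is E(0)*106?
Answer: 0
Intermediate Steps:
E(D) = D²*(2 + D²) (E(D) = (D*(2 + D²))*D = D²*(2 + D²))
E(0)*106 = (0²*(2 + 0²))*106 = (0*(2 + 0))*106 = (0*2)*106 = 0*106 = 0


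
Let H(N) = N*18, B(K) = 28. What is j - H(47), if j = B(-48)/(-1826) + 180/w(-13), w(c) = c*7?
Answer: -70453832/83083 ≈ -847.99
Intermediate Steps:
w(c) = 7*c
H(N) = 18*N
j = -165614/83083 (j = 28/(-1826) + 180/((7*(-13))) = 28*(-1/1826) + 180/(-91) = -14/913 + 180*(-1/91) = -14/913 - 180/91 = -165614/83083 ≈ -1.9934)
j - H(47) = -165614/83083 - 18*47 = -165614/83083 - 1*846 = -165614/83083 - 846 = -70453832/83083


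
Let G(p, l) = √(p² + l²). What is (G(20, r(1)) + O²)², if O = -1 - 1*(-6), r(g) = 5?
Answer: 1050 + 250*√17 ≈ 2080.8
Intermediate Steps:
O = 5 (O = -1 + 6 = 5)
G(p, l) = √(l² + p²)
(G(20, r(1)) + O²)² = (√(5² + 20²) + 5²)² = (√(25 + 400) + 25)² = (√425 + 25)² = (5*√17 + 25)² = (25 + 5*√17)²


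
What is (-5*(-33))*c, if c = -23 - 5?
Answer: -4620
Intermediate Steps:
c = -28
(-5*(-33))*c = -5*(-33)*(-28) = 165*(-28) = -4620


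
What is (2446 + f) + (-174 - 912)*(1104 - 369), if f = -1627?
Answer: -797391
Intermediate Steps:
(2446 + f) + (-174 - 912)*(1104 - 369) = (2446 - 1627) + (-174 - 912)*(1104 - 369) = 819 - 1086*735 = 819 - 798210 = -797391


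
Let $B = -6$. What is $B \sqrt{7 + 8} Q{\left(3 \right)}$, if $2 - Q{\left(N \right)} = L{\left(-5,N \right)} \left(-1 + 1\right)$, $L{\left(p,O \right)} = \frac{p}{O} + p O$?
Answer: $- 12 \sqrt{15} \approx -46.476$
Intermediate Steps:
$L{\left(p,O \right)} = O p + \frac{p}{O}$ ($L{\left(p,O \right)} = \frac{p}{O} + O p = O p + \frac{p}{O}$)
$Q{\left(N \right)} = 2$ ($Q{\left(N \right)} = 2 - \left(N \left(-5\right) - \frac{5}{N}\right) \left(-1 + 1\right) = 2 - \left(- 5 N - \frac{5}{N}\right) 0 = 2 - 0 = 2 + 0 = 2$)
$B \sqrt{7 + 8} Q{\left(3 \right)} = - 6 \sqrt{7 + 8} \cdot 2 = - 6 \sqrt{15} \cdot 2 = - 12 \sqrt{15}$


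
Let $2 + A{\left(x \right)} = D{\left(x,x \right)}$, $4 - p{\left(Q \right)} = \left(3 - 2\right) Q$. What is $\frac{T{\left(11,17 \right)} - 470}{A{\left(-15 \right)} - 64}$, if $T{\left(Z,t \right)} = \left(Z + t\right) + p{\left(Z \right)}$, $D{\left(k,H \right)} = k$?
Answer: $\frac{449}{81} \approx 5.5432$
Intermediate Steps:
$p{\left(Q \right)} = 4 - Q$ ($p{\left(Q \right)} = 4 - \left(3 - 2\right) Q = 4 - 1 Q = 4 - Q$)
$A{\left(x \right)} = -2 + x$
$T{\left(Z,t \right)} = 4 + t$ ($T{\left(Z,t \right)} = \left(Z + t\right) - \left(-4 + Z\right) = 4 + t$)
$\frac{T{\left(11,17 \right)} - 470}{A{\left(-15 \right)} - 64} = \frac{\left(4 + 17\right) - 470}{\left(-2 - 15\right) - 64} = \frac{21 - 470}{-17 - 64} = - \frac{449}{-81} = \left(-449\right) \left(- \frac{1}{81}\right) = \frac{449}{81}$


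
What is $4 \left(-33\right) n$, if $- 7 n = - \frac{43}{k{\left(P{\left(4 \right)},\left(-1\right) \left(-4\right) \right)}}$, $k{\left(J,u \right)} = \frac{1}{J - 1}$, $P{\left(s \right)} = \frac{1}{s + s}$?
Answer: $\frac{1419}{2} \approx 709.5$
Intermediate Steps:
$P{\left(s \right)} = \frac{1}{2 s}$
$k{\left(J,u \right)} = \frac{1}{-1 + J}$
$n = - \frac{43}{8}$ ($n = - \frac{\left(-43\right) \frac{1}{\frac{1}{-1 + \frac{1}{2 \cdot 4}}}}{7} = - \frac{\left(-43\right) \frac{1}{\frac{1}{-1 + \frac{1}{2} \cdot \frac{1}{4}}}}{7} = - \frac{\left(-43\right) \frac{1}{\frac{1}{-1 + \frac{1}{8}}}}{7} = - \frac{\left(-43\right) \frac{1}{\frac{1}{- \frac{7}{8}}}}{7} = - \frac{\left(-43\right) \frac{1}{- \frac{8}{7}}}{7} = - \frac{\left(-43\right) \left(- \frac{7}{8}\right)}{7} = \left(- \frac{1}{7}\right) \frac{301}{8} = - \frac{43}{8} \approx -5.375$)
$4 \left(-33\right) n = 4 \left(-33\right) \left(- \frac{43}{8}\right) = \left(-132\right) \left(- \frac{43}{8}\right) = \frac{1419}{2}$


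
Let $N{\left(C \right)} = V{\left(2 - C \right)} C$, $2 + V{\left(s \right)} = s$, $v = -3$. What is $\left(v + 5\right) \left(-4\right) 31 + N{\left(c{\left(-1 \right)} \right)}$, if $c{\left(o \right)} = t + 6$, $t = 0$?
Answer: $-284$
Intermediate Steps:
$V{\left(s \right)} = -2 + s$
$c{\left(o \right)} = 6$ ($c{\left(o \right)} = 0 + 6 = 6$)
$N{\left(C \right)} = - C^{2}$ ($N{\left(C \right)} = \left(-2 - \left(-2 + C\right)\right) C = - C C = - C^{2}$)
$\left(v + 5\right) \left(-4\right) 31 + N{\left(c{\left(-1 \right)} \right)} = \left(-3 + 5\right) \left(-4\right) 31 - 6^{2} = 2 \left(-4\right) 31 - 36 = \left(-8\right) 31 - 36 = -248 - 36 = -284$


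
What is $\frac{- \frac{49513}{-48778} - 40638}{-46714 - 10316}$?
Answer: $\frac{1982190851}{2781809340} \approx 0.71255$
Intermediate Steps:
$\frac{- \frac{49513}{-48778} - 40638}{-46714 - 10316} = \frac{\left(-49513\right) \left(- \frac{1}{48778}\right) - 40638}{-57030} = \left(\frac{49513}{48778} - 40638\right) \left(- \frac{1}{57030}\right) = \left(- \frac{1982190851}{48778}\right) \left(- \frac{1}{57030}\right) = \frac{1982190851}{2781809340}$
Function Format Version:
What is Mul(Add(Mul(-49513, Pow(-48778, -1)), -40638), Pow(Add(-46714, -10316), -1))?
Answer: Rational(1982190851, 2781809340) ≈ 0.71255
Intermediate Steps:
Mul(Add(Mul(-49513, Pow(-48778, -1)), -40638), Pow(Add(-46714, -10316), -1)) = Mul(Add(Mul(-49513, Rational(-1, 48778)), -40638), Pow(-57030, -1)) = Mul(Add(Rational(49513, 48778), -40638), Rational(-1, 57030)) = Mul(Rational(-1982190851, 48778), Rational(-1, 57030)) = Rational(1982190851, 2781809340)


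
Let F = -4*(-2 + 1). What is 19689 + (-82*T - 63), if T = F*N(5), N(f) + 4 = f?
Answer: 19298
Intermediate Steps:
N(f) = -4 + f
F = 4 (F = -4*(-1) = 4)
T = 4 (T = 4*(-4 + 5) = 4*1 = 4)
19689 + (-82*T - 63) = 19689 + (-82*4 - 63) = 19689 + (-328 - 63) = 19689 - 391 = 19298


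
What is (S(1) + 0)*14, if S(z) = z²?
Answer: 14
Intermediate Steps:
(S(1) + 0)*14 = (1² + 0)*14 = (1 + 0)*14 = 1*14 = 14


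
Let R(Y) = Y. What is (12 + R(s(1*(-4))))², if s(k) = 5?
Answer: 289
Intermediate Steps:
(12 + R(s(1*(-4))))² = (12 + 5)² = 17² = 289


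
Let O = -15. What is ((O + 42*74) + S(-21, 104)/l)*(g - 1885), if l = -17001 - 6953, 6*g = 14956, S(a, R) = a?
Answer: 6431695309/3422 ≈ 1.8795e+6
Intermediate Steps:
g = 7478/3 (g = (1/6)*14956 = 7478/3 ≈ 2492.7)
l = -23954
((O + 42*74) + S(-21, 104)/l)*(g - 1885) = ((-15 + 42*74) - 21/(-23954))*(7478/3 - 1885) = ((-15 + 3108) - 21*(-1/23954))*(1823/3) = (3093 + 3/3422)*(1823/3) = (10584249/3422)*(1823/3) = 6431695309/3422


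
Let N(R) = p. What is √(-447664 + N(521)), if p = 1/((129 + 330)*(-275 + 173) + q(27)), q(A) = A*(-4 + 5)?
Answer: 5*I*√4356064548951/15597 ≈ 669.08*I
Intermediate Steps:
q(A) = A (q(A) = A*1 = A)
p = -1/46791 (p = 1/((129 + 330)*(-275 + 173) + 27) = 1/(459*(-102) + 27) = 1/(-46818 + 27) = 1/(-46791) = -1/46791 ≈ -2.1372e-5)
N(R) = -1/46791
√(-447664 + N(521)) = √(-447664 - 1/46791) = √(-20946646225/46791) = 5*I*√4356064548951/15597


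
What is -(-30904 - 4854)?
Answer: 35758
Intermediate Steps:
-(-30904 - 4854) = -1*(-35758) = 35758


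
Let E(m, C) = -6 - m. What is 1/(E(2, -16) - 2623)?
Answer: -1/2631 ≈ -0.00038008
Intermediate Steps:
1/(E(2, -16) - 2623) = 1/((-6 - 1*2) - 2623) = 1/((-6 - 2) - 2623) = 1/(-8 - 2623) = 1/(-2631) = -1/2631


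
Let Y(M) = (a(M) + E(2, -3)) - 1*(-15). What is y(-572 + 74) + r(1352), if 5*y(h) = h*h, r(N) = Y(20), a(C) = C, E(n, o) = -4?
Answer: 248159/5 ≈ 49632.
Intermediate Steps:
Y(M) = 11 + M (Y(M) = (M - 4) - 1*(-15) = (-4 + M) + 15 = 11 + M)
r(N) = 31 (r(N) = 11 + 20 = 31)
y(h) = h²/5 (y(h) = (h*h)/5 = h²/5)
y(-572 + 74) + r(1352) = (-572 + 74)²/5 + 31 = (⅕)*(-498)² + 31 = (⅕)*248004 + 31 = 248004/5 + 31 = 248159/5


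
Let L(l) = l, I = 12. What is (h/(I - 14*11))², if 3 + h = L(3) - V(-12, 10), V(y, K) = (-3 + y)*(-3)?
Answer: 2025/20164 ≈ 0.10043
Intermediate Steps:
V(y, K) = 9 - 3*y
h = -45 (h = -3 + (3 - (9 - 3*(-12))) = -3 + (3 - (9 + 36)) = -3 + (3 - 1*45) = -3 + (3 - 45) = -3 - 42 = -45)
(h/(I - 14*11))² = (-45/(12 - 14*11))² = (-45/(12 - 154))² = (-45/(-142))² = (-45*(-1/142))² = (45/142)² = 2025/20164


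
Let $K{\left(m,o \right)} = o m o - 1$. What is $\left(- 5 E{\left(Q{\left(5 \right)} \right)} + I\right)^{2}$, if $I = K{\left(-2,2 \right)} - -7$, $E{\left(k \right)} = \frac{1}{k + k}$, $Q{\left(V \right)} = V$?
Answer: $\frac{25}{4} \approx 6.25$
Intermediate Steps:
$E{\left(k \right)} = \frac{1}{2 k}$
$K{\left(m,o \right)} = -1 + m o^{2}$ ($K{\left(m,o \right)} = m o o - 1 = m o^{2} - 1 = -1 + m o^{2}$)
$I = -2$ ($I = \left(-1 - 2 \cdot 2^{2}\right) - -7 = \left(-1 - 8\right) + 7 = -9 + 7 = -2$)
$\left(- 5 E{\left(Q{\left(5 \right)} \right)} + I\right)^{2} = \left(- 5 \frac{1}{2 \cdot 5} - 2\right)^{2} = \left(- 5 \cdot \frac{1}{2} \cdot \frac{1}{5} - 2\right)^{2} = \left(\left(-5\right) \frac{1}{10} - 2\right)^{2} = \left(- \frac{1}{2} - 2\right)^{2} = \left(- \frac{5}{2}\right)^{2} = \frac{25}{4}$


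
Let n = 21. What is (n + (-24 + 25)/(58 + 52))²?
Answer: 5340721/12100 ≈ 441.38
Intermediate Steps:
(n + (-24 + 25)/(58 + 52))² = (21 + (-24 + 25)/(58 + 52))² = (21 + 1/110)² = (2311/110)² = 5340721/12100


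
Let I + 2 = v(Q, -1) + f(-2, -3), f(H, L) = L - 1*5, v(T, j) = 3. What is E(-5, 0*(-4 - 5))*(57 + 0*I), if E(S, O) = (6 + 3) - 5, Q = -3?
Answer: 228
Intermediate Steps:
f(H, L) = -5 + L (f(H, L) = L - 5 = -5 + L)
E(S, O) = 4 (E(S, O) = 9 - 5 = 4)
I = -7 (I = -2 + (3 + (-5 - 3)) = -2 + (3 - 8) = -2 - 5 = -7)
E(-5, 0*(-4 - 5))*(57 + 0*I) = 4*(57 + 0*(-7)) = 4*(57 + 0) = 4*57 = 228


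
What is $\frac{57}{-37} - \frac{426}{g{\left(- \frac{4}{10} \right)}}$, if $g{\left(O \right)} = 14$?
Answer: $- \frac{8280}{259} \approx -31.969$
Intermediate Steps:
$\frac{57}{-37} - \frac{426}{g{\left(- \frac{4}{10} \right)}} = \frac{57}{-37} - \frac{426}{14} = 57 \left(- \frac{1}{37}\right) - \frac{213}{7} = - \frac{57}{37} - \frac{213}{7} = - \frac{8280}{259}$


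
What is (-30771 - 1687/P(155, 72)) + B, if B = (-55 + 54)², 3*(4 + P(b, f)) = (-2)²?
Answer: -241099/8 ≈ -30137.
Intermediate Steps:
P(b, f) = -8/3 (P(b, f) = -4 + (⅓)*(-2)² = -4 + (⅓)*4 = -4 + 4/3 = -8/3)
B = 1 (B = (-1)² = 1)
(-30771 - 1687/P(155, 72)) + B = (-30771 - 1687/(-8/3)) + 1 = (-30771 - 1687*(-3/8)) + 1 = (-30771 + 5061/8) + 1 = -241107/8 + 1 = -241099/8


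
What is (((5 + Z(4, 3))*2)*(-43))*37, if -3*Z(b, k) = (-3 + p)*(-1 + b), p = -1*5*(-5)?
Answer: 54094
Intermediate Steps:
p = 25 (p = -5*(-5) = 25)
Z(b, k) = 22/3 - 22*b/3 (Z(b, k) = -(-3 + 25)*(-1 + b)/3 = -22*(-1 + b)/3 = -(-22 + 22*b)/3 = 22/3 - 22*b/3)
(((5 + Z(4, 3))*2)*(-43))*37 = (((5 + (22/3 - 22/3*4))*2)*(-43))*37 = (((5 + (22/3 - 88/3))*2)*(-43))*37 = (((5 - 22)*2)*(-43))*37 = (-17*2*(-43))*37 = -34*(-43)*37 = 1462*37 = 54094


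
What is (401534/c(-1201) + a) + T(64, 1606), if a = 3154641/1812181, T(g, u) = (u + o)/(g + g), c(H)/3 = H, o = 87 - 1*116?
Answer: -11626847886751/119392697472 ≈ -97.383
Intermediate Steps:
o = -29 (o = 87 - 116 = -29)
c(H) = 3*H
T(g, u) = (-29 + u)/(2*g) (T(g, u) = (u - 29)/(g + g) = (-29 + u)/((2*g)) = (-29 + u)*(1/(2*g)) = (-29 + u)/(2*g))
a = 450663/258883 (a = 3154641*(1/1812181) = 450663/258883 ≈ 1.7408)
(401534/c(-1201) + a) + T(64, 1606) = (401534/((3*(-1201))) + 450663/258883) + (½)*(-29 + 1606)/64 = (401534/(-3603) + 450663/258883) + (½)*(1/64)*1577 = (401534*(-1/3603) + 450663/258883) + 1577/128 = (-401534/3603 + 450663/258883) + 1577/128 = -102326587733/932755449 + 1577/128 = -11626847886751/119392697472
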